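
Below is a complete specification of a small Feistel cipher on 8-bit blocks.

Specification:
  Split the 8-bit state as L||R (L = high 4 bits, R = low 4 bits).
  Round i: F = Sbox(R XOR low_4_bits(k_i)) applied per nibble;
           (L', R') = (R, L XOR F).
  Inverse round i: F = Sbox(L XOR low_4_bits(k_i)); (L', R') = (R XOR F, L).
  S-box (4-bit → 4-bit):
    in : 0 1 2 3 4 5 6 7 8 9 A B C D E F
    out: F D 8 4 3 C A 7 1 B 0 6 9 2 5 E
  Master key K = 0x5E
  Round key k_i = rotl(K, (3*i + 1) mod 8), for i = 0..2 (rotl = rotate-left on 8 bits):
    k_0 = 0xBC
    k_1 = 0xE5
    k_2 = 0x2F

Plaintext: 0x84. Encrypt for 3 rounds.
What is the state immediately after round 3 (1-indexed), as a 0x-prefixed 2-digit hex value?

0xD1

s_0 = plaintext = 0x84
s_1 = Round(s_0, k_0) = 0x49
s_2 = Round(s_1, k_1) = 0x9D
s_3 = Round(s_2, k_2) = 0xD1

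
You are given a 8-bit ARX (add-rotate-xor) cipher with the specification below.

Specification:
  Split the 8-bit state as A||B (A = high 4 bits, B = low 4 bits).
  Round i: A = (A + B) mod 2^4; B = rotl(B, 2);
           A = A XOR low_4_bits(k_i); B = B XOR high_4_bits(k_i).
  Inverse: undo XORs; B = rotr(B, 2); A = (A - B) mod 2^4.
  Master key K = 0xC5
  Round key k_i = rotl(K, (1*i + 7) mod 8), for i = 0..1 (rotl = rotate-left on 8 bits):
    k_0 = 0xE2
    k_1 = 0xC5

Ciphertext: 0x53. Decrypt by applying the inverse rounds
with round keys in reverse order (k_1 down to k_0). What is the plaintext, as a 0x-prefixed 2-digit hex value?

s_0 = ciphertext = 0x53
s_1 = InvRound(s_0, k_1) = 0x1F
s_2 = InvRound(s_1, k_0) = 0xF4

0xF4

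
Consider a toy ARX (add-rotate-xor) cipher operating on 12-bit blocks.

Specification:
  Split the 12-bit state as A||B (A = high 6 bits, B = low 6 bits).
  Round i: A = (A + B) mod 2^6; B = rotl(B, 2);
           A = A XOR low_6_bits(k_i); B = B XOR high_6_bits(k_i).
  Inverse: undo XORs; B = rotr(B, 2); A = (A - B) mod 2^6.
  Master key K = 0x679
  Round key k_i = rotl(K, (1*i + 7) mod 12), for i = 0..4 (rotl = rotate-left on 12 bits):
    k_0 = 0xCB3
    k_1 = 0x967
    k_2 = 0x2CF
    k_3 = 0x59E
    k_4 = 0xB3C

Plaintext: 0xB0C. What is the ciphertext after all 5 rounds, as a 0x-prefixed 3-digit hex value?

0x42A

s_0 = plaintext = 0xB0C
s_1 = Round(s_0, k_0) = 0x2C2
s_2 = Round(s_1, k_1) = 0xAAD
s_3 = Round(s_2, k_2) = 0x63D
s_4 = Round(s_3, k_3) = 0x2E1
s_5 = Round(s_4, k_4) = 0x42A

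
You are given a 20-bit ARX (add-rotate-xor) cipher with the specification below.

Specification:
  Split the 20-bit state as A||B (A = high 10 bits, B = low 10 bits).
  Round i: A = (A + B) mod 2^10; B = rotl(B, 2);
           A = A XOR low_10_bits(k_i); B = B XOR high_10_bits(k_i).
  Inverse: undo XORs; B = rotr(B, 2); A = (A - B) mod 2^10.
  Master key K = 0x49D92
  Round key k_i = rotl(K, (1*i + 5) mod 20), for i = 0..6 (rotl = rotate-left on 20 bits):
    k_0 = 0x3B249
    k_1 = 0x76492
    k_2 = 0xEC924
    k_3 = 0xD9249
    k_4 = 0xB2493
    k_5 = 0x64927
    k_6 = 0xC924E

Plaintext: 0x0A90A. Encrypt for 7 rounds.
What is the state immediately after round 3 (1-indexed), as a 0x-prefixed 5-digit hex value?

0xAE484

s_0 = plaintext = 0x0A90A
s_1 = Round(s_0, k_0) = 0xDF4C5
s_2 = Round(s_1, k_1) = 0x342CD
s_3 = Round(s_2, k_2) = 0xAE484
s_4 = Round(s_3, k_3) = 0x5D174
s_5 = Round(s_4, k_4) = 0x9EF18
s_6 = Round(s_5, k_5) = 0x2D1F1
s_7 = Round(s_6, k_6) = 0x3ACE1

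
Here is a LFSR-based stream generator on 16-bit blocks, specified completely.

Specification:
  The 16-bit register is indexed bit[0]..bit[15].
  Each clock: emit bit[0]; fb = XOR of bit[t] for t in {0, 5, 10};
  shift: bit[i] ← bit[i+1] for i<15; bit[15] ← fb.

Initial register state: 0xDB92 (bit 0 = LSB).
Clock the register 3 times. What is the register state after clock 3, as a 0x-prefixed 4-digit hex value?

reg_0 = 0xDB92
clock 1: out=0, reg = 0x6DC9
clock 2: out=1, reg = 0x36E4
clock 3: out=0, reg = 0x1B72

0x1B72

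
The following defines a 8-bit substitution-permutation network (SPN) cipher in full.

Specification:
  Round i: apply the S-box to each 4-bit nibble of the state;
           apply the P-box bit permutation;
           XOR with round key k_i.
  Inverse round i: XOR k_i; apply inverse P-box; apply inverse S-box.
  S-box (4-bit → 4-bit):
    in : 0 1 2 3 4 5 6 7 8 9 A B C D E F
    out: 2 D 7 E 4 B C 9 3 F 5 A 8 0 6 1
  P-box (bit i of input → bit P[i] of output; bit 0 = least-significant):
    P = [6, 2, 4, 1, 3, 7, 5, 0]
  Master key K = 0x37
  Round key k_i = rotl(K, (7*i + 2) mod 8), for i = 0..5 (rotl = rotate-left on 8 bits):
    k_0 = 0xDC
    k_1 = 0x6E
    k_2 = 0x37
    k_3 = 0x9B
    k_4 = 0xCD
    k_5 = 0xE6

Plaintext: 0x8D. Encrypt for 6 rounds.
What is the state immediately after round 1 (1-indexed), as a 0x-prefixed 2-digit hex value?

0x54

s_0 = plaintext = 0x8D
s_1 = Round(s_0, k_0) = 0x54
s_2 = Round(s_1, k_1) = 0xF7
s_3 = Round(s_2, k_2) = 0x7D
s_4 = Round(s_3, k_3) = 0x92
s_5 = Round(s_4, k_4) = 0x30
s_6 = Round(s_5, k_5) = 0x43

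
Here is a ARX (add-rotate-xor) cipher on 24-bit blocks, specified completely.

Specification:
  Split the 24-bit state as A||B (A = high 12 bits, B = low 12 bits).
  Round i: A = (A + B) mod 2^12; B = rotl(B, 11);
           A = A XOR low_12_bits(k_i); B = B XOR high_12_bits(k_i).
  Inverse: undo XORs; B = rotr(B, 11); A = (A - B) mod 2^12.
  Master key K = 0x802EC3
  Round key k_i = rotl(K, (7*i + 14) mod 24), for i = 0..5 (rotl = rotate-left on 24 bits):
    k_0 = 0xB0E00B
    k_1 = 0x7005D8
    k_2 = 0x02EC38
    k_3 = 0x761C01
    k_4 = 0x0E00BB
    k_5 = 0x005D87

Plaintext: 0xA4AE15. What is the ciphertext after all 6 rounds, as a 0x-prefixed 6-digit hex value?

0x2A7BF8

s_0 = plaintext = 0xA4AE15
s_1 = Round(s_0, k_0) = 0x854404
s_2 = Round(s_1, k_1) = 0x980502
s_3 = Round(s_2, k_2) = 0x2BA2AF
s_4 = Round(s_3, k_3) = 0x968E36
s_5 = Round(s_4, k_4) = 0x7257FB
s_6 = Round(s_5, k_5) = 0x2A7BF8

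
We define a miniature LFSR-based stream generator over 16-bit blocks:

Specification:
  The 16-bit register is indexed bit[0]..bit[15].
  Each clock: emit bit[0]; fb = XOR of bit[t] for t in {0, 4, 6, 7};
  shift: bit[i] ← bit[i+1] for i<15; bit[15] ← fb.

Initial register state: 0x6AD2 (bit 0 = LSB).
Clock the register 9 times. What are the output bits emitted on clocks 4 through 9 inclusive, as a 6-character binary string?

reg_0 = 0x6AD2
clock 1: out=0, reg = 0xB569
clock 2: out=1, reg = 0x5AB4
clock 3: out=0, reg = 0x2D5A
clock 4: out=0, reg = 0x16AD
clock 5: out=1, reg = 0x0B56
clock 6: out=0, reg = 0x05AB
clock 7: out=1, reg = 0x02D5
clock 8: out=1, reg = 0x016A
clock 9: out=0, reg = 0x80B5

010110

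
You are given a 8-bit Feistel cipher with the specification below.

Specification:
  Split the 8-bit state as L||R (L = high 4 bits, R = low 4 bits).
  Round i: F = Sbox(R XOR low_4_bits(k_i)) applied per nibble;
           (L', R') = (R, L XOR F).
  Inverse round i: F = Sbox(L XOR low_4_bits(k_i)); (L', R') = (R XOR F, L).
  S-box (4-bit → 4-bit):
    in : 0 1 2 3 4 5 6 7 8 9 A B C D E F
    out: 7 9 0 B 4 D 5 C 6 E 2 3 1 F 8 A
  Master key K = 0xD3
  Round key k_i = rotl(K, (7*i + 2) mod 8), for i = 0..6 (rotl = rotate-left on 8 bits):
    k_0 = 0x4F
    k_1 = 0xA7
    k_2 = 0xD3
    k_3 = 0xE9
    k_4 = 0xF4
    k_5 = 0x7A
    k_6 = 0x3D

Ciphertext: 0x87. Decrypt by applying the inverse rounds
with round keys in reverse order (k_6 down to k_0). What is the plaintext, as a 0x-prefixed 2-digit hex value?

s_0 = ciphertext = 0x87
s_1 = InvRound(s_0, k_6) = 0xA8
s_2 = InvRound(s_1, k_5) = 0xFA
s_3 = InvRound(s_2, k_4) = 0x9F
s_4 = InvRound(s_3, k_3) = 0x89
s_5 = InvRound(s_4, k_2) = 0xA8
s_6 = InvRound(s_5, k_1) = 0x7A
s_7 = InvRound(s_6, k_0) = 0xC7

0xC7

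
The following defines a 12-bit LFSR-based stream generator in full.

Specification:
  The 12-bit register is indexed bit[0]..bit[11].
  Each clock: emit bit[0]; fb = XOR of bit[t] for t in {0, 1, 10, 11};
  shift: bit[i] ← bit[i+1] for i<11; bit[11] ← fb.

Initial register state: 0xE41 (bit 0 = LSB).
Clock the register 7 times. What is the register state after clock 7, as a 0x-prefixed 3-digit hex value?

reg_0 = 0xE41
clock 1: out=1, reg = 0xF20
clock 2: out=0, reg = 0x790
clock 3: out=0, reg = 0xBC8
clock 4: out=0, reg = 0xDE4
clock 5: out=0, reg = 0x6F2
clock 6: out=0, reg = 0x379
clock 7: out=1, reg = 0x9BC

0x9BC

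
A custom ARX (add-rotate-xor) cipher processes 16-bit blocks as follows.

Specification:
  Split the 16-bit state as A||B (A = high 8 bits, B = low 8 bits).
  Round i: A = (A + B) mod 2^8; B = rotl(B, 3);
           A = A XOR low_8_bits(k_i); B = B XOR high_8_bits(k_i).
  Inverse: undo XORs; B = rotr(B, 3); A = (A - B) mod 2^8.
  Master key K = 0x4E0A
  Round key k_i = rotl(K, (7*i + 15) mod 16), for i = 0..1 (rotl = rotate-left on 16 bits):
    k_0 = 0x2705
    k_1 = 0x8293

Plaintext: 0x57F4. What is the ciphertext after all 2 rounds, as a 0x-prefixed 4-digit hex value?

0x5D86

s_0 = plaintext = 0x57F4
s_1 = Round(s_0, k_0) = 0x4E80
s_2 = Round(s_1, k_1) = 0x5D86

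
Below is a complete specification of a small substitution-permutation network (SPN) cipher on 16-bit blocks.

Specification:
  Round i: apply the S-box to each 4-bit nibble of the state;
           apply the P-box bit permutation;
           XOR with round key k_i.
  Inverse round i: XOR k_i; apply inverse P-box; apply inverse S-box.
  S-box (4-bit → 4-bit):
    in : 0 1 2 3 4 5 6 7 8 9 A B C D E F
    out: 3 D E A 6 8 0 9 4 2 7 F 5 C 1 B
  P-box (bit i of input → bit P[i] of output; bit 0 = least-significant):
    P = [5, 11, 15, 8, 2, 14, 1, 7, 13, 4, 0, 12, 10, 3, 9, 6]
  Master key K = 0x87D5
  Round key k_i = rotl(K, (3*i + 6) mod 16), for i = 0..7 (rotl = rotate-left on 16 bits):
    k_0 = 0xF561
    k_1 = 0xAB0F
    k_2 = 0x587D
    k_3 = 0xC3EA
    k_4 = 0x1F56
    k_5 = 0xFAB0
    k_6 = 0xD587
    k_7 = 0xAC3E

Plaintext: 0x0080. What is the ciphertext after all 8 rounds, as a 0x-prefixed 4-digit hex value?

s_0 = plaintext = 0x0080
s_1 = Round(s_0, k_0) = 0xD95B
s_2 = Round(s_1, k_1) = 0x20FF
s_3 = Round(s_2, k_2) = 0x3381
s_4 = Round(s_3, k_3) = 0x5290
s_5 = Round(s_4, k_4) = 0x4727
s_6 = Round(s_5, k_5) = 0x891A
s_7 = Round(s_6, k_6) = 0x5F31
s_8 = Round(s_7, k_7) = 0x5DCE

0x5DCE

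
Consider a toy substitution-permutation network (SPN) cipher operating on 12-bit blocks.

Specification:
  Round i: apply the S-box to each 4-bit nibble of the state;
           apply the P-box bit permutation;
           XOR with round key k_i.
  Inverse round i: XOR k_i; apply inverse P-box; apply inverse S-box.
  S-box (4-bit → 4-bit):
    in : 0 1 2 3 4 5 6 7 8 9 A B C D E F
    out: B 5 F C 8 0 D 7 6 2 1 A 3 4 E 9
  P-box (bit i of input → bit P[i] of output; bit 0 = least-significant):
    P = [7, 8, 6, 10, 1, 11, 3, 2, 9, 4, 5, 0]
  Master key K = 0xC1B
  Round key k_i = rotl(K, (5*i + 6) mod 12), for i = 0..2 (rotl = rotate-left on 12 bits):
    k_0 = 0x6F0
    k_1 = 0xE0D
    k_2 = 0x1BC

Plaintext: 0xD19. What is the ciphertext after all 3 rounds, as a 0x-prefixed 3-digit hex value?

0xBA8

s_0 = plaintext = 0xD19
s_1 = Round(s_0, k_0) = 0x7DA
s_2 = Round(s_1, k_1) = 0xCB5
s_3 = Round(s_2, k_2) = 0xBA8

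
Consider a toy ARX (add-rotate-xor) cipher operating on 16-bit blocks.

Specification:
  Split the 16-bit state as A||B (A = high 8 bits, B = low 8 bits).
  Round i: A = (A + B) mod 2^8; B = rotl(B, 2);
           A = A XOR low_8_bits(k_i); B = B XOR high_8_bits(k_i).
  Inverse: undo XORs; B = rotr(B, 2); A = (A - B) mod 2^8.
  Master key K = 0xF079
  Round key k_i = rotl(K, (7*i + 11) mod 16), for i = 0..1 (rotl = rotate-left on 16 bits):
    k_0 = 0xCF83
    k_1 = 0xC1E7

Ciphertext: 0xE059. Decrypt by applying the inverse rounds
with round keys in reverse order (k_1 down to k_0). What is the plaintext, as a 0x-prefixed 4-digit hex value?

0xE87A

s_0 = ciphertext = 0xE059
s_1 = InvRound(s_0, k_1) = 0xE126
s_2 = InvRound(s_1, k_0) = 0xE87A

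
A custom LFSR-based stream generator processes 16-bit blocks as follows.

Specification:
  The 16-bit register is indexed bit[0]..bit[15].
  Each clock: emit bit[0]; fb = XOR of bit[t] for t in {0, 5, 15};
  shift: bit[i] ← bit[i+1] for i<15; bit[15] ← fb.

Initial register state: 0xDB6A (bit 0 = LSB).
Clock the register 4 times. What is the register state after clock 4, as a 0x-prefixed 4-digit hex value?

0x0DB6

reg_0 = 0xDB6A
clock 1: out=0, reg = 0x6DB5
clock 2: out=1, reg = 0x36DA
clock 3: out=0, reg = 0x1B6D
clock 4: out=1, reg = 0x0DB6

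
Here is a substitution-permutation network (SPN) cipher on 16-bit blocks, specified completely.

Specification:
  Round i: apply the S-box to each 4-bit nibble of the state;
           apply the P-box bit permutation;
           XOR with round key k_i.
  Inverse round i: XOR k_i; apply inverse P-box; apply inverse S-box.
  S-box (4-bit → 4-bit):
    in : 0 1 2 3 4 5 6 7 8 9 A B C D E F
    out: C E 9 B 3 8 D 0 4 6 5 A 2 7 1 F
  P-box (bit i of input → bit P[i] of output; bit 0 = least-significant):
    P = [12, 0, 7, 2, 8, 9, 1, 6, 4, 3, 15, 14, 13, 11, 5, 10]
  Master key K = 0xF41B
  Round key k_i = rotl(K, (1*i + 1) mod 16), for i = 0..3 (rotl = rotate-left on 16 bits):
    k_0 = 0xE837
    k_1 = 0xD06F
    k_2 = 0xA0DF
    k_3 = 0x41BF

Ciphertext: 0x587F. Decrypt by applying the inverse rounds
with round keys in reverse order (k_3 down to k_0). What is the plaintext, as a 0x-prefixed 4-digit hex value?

s_0 = ciphertext = 0x587F
s_1 = InvRound(s_0, k_3) = 0xC72A
s_2 = InvRound(s_1, k_2) = 0x6231
s_3 = InvRound(s_2, k_1) = 0xED12
s_4 = InvRound(s_3, k_0) = 0x07EB

0x07EB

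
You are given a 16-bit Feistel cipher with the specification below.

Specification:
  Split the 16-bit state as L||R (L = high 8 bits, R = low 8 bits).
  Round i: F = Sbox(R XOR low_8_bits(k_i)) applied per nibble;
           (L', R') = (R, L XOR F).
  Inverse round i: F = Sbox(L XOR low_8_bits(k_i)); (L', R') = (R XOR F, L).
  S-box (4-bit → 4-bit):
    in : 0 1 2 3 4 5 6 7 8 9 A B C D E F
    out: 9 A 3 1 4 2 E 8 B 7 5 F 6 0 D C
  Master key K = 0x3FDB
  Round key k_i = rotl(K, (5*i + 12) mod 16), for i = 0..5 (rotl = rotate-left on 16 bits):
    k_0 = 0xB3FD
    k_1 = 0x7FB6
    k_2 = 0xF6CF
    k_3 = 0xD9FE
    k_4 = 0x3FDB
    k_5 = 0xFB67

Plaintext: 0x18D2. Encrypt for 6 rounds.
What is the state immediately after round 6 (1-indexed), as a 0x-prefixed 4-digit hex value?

s_0 = plaintext = 0x18D2
s_1 = Round(s_0, k_0) = 0xD224
s_2 = Round(s_1, k_1) = 0x24A1
s_3 = Round(s_2, k_2) = 0xA1C9
s_4 = Round(s_3, k_3) = 0xC9B9
s_5 = Round(s_4, k_4) = 0xB92A
s_6 = Round(s_5, k_5) = 0x2AF9

0x2AF9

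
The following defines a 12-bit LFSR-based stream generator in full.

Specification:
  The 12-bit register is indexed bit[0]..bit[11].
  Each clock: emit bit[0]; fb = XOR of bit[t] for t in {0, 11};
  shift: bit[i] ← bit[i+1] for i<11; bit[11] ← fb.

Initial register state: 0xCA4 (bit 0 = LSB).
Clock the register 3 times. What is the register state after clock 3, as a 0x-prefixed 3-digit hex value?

reg_0 = 0xCA4
clock 1: out=0, reg = 0xE52
clock 2: out=0, reg = 0xF29
clock 3: out=1, reg = 0x794

0x794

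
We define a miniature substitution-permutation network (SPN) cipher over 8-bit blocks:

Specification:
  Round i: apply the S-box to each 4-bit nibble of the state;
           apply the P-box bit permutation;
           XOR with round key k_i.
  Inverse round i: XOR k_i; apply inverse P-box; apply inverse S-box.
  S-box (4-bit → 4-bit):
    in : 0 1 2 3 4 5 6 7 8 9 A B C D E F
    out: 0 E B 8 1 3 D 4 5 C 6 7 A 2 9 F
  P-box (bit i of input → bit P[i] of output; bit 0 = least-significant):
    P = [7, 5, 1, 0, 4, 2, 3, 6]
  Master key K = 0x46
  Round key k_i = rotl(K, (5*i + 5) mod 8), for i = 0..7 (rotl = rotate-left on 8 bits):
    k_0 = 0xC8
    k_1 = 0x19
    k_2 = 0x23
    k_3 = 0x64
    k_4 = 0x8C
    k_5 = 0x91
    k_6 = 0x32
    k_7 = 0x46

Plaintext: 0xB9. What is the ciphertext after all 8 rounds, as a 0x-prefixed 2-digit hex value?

0x1B

s_0 = plaintext = 0xB9
s_1 = Round(s_0, k_0) = 0xD7
s_2 = Round(s_1, k_1) = 0x1F
s_3 = Round(s_2, k_2) = 0xCC
s_4 = Round(s_3, k_3) = 0x01
s_5 = Round(s_4, k_4) = 0xAF
s_6 = Round(s_5, k_5) = 0x3E
s_7 = Round(s_6, k_6) = 0xF3
s_8 = Round(s_7, k_7) = 0x1B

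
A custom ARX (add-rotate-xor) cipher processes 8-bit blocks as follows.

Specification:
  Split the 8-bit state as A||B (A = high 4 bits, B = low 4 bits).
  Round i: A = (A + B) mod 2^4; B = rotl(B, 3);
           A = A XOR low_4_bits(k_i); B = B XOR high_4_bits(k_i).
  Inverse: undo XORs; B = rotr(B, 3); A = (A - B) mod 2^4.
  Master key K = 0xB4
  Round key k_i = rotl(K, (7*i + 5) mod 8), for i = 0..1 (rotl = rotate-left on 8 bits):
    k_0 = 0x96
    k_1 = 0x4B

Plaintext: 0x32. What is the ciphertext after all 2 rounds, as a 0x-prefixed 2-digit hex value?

0x00

s_0 = plaintext = 0x32
s_1 = Round(s_0, k_0) = 0x38
s_2 = Round(s_1, k_1) = 0x00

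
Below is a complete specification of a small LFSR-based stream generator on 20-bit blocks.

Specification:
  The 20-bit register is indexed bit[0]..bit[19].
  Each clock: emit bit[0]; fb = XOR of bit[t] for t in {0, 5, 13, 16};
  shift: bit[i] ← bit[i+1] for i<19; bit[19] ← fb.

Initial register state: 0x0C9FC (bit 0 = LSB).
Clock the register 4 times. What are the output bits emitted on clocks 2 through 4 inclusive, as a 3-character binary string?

reg_0 = 0x0C9FC
clock 1: out=0, reg = 0x864FE
clock 2: out=0, reg = 0x4327F
clock 3: out=1, reg = 0xA193F
clock 4: out=1, reg = 0x50C9F

011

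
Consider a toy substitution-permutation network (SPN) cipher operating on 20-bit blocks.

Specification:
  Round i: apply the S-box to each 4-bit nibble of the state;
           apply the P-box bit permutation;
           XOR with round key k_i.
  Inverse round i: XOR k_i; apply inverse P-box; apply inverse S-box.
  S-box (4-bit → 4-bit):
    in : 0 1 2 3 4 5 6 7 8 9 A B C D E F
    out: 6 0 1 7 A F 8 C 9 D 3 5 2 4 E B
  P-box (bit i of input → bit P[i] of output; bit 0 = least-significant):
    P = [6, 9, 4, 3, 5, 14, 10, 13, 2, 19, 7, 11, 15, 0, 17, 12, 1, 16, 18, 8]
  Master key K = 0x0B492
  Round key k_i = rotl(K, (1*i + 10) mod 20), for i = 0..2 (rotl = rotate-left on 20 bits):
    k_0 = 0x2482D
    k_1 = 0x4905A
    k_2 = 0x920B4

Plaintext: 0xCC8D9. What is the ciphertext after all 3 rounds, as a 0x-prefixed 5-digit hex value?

0x5C96F

s_0 = plaintext = 0xCC8D9
s_1 = Round(s_0, k_0) = 0x34470
s_2 = Round(s_1, k_1) = 0x9AE49
s_3 = Round(s_2, k_2) = 0x5C96F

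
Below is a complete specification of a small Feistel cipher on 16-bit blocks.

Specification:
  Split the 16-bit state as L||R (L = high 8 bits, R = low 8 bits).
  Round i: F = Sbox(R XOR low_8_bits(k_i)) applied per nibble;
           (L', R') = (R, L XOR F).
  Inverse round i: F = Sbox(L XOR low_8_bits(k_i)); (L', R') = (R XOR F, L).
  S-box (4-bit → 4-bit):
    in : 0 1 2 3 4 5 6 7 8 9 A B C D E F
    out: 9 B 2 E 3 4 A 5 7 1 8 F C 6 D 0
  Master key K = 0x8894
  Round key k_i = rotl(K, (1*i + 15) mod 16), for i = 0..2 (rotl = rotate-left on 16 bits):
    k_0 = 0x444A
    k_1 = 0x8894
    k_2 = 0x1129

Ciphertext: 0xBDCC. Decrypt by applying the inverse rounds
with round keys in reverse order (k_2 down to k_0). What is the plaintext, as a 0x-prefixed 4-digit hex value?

0x1882

s_0 = ciphertext = 0xBDCC
s_1 = InvRound(s_0, k_2) = 0xDFBD
s_2 = InvRound(s_1, k_1) = 0x82DF
s_3 = InvRound(s_2, k_0) = 0x1882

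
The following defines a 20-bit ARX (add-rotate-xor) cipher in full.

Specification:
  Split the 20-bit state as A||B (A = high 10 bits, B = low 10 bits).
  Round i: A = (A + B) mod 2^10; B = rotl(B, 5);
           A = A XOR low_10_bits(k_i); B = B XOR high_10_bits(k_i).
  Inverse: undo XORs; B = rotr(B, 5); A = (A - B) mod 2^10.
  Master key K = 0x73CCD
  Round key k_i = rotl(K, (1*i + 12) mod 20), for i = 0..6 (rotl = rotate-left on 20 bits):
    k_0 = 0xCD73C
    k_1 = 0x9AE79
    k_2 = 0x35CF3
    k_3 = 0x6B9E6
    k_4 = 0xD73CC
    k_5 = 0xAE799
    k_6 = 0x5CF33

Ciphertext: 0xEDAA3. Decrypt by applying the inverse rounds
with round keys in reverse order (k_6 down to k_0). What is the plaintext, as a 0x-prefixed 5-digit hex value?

s_0 = ciphertext = 0xEDAA3
s_1 = InvRound(s_0, k_6) = 0x99E1E
s_2 = InvRound(s_1, k_5) = 0x464E5
s_3 = InvRound(s_2, k_4) = 0xE633D
s_4 = InvRound(s_3, k_3) = 0x02A74
s_5 = InvRound(s_4, k_2) = 0x21075
s_6 = InvRound(s_5, k_1) = 0xCB7D0
s_7 = InvRound(s_6, k_0) = 0xDA8A7

0xDA8A7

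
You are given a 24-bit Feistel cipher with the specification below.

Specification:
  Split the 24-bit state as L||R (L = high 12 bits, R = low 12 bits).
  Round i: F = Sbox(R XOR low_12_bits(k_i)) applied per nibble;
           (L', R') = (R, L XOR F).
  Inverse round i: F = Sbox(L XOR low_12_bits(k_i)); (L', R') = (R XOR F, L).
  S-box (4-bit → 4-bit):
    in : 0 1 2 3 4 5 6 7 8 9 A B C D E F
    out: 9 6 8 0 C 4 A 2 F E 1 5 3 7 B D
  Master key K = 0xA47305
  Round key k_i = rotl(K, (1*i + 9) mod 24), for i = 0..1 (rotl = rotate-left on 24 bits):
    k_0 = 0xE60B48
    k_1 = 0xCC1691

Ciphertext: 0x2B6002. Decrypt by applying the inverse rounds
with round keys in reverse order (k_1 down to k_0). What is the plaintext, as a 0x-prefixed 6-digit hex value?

0x089C80

s_0 = ciphertext = 0x2B6002
s_1 = InvRound(s_0, k_1) = 0xC802B6
s_2 = InvRound(s_1, k_0) = 0x089C80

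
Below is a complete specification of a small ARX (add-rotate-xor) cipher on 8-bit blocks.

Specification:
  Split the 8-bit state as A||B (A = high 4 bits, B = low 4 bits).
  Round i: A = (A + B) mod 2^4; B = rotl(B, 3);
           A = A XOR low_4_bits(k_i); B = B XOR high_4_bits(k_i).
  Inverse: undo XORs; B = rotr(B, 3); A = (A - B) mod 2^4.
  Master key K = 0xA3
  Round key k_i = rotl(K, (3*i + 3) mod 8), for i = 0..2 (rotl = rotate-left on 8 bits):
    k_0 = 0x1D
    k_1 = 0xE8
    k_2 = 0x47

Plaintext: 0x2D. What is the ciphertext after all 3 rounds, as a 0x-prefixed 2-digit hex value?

s_0 = plaintext = 0x2D
s_1 = Round(s_0, k_0) = 0x2F
s_2 = Round(s_1, k_1) = 0x91
s_3 = Round(s_2, k_2) = 0xDC

0xDC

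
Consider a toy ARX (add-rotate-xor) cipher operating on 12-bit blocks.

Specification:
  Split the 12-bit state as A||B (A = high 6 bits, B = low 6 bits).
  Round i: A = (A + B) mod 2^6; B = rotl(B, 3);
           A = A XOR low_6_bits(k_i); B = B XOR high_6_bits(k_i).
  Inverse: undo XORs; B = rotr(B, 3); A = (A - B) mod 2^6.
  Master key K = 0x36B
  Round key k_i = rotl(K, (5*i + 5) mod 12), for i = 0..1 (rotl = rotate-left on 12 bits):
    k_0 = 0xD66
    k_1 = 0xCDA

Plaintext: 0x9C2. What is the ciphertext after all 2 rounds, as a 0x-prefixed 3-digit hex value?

0xB9F

s_0 = plaintext = 0x9C2
s_1 = Round(s_0, k_0) = 0x3E5
s_2 = Round(s_1, k_1) = 0xB9F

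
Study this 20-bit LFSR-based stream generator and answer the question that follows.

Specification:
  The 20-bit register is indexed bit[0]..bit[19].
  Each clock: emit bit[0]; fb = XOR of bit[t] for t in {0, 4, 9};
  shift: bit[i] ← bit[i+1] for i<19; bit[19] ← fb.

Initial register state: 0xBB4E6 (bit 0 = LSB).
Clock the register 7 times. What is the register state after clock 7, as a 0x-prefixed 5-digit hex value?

0xE5769

reg_0 = 0xBB4E6
clock 1: out=0, reg = 0x5DA73
clock 2: out=1, reg = 0xAED39
clock 3: out=1, reg = 0x5769C
clock 4: out=0, reg = 0x2BB4E
clock 5: out=0, reg = 0x95DA7
clock 6: out=1, reg = 0xCAED3
clock 7: out=1, reg = 0xE5769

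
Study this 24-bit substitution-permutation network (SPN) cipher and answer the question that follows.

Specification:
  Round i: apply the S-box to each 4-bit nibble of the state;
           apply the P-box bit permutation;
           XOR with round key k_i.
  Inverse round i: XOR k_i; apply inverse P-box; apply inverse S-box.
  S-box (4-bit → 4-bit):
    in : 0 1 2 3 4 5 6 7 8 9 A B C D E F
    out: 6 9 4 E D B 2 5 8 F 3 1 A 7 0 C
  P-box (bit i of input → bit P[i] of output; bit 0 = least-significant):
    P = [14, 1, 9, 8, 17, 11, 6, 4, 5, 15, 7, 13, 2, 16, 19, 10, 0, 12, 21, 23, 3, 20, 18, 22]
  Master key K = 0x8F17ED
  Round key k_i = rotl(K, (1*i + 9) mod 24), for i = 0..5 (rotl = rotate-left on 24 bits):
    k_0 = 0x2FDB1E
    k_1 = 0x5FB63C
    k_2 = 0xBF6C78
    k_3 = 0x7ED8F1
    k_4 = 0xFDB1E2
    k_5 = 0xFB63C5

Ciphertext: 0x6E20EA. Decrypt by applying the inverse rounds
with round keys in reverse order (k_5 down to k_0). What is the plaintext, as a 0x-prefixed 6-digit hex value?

0xF74F5D

s_0 = ciphertext = 0x6E20EA
s_1 = InvRound(s_0, k_5) = 0xD1ABE9
s_2 = InvRound(s_1, k_4) = 0x7D2E60
s_3 = InvRound(s_2, k_3) = 0xEAC317
s_4 = InvRound(s_3, k_2) = 0x9B5503
s_5 = InvRound(s_4, k_1) = 0x41B589
s_6 = InvRound(s_5, k_0) = 0xF74F5D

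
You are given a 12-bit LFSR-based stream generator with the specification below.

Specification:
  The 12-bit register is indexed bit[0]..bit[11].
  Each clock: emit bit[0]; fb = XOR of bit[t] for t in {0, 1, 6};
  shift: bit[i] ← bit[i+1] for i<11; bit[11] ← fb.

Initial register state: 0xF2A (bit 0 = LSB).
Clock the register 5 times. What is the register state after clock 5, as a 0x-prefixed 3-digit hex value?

reg_0 = 0xF2A
clock 1: out=0, reg = 0xF95
clock 2: out=1, reg = 0xFCA
clock 3: out=0, reg = 0x7E5
clock 4: out=1, reg = 0x3F2
clock 5: out=0, reg = 0x1F9

0x1F9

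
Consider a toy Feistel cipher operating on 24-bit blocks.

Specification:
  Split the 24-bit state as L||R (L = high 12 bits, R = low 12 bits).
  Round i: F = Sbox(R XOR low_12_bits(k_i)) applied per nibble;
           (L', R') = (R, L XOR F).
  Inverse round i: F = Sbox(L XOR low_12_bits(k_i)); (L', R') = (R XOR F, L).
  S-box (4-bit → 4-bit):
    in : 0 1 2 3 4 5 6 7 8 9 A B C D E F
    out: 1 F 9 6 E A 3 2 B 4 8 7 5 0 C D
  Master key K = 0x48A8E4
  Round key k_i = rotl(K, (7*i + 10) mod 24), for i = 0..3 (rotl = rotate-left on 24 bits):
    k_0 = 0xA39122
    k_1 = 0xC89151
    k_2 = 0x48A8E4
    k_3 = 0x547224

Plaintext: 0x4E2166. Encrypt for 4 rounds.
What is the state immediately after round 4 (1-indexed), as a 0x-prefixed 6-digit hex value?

0x7955B9

s_0 = plaintext = 0x4E2166
s_1 = Round(s_0, k_0) = 0x16650C
s_2 = Round(s_1, k_1) = 0x50CFC6
s_3 = Round(s_2, k_2) = 0xFC6795
s_4 = Round(s_3, k_3) = 0x7955B9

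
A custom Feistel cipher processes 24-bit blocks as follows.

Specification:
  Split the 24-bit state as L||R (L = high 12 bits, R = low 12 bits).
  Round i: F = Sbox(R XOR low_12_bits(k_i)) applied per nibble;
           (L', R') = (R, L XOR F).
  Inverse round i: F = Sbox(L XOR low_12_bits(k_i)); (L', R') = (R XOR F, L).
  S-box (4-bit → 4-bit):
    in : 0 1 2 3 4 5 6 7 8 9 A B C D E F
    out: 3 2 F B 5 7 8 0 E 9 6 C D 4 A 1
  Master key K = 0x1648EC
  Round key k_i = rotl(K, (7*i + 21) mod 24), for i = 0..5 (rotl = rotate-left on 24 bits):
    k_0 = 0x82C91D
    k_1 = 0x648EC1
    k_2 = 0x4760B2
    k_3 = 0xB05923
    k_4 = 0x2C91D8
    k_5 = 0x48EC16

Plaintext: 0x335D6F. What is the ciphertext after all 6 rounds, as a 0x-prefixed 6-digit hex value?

0xDE84B5

s_0 = plaintext = 0x335D6F
s_1 = Round(s_0, k_0) = 0xD6F63A
s_2 = Round(s_1, k_1) = 0x63A373
s_3 = Round(s_2, k_2) = 0x373DE8
s_4 = Round(s_3, k_3) = 0xDE86AF
s_5 = Round(s_4, k_4) = 0x6AFDE8
s_6 = Round(s_5, k_5) = 0xDE84B5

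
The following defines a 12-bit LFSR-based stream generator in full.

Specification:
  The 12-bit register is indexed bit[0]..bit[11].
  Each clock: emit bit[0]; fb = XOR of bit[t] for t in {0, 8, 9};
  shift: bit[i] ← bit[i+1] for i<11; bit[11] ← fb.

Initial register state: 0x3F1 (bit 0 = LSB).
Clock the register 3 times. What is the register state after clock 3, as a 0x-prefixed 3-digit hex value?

0x67E

reg_0 = 0x3F1
clock 1: out=1, reg = 0x9F8
clock 2: out=0, reg = 0xCFC
clock 3: out=0, reg = 0x67E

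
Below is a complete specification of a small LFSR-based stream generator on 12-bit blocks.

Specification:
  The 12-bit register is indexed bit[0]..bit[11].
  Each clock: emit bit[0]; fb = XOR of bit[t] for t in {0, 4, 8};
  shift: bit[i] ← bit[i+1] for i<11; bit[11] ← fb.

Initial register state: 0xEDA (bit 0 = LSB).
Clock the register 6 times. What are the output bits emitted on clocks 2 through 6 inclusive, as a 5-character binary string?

reg_0 = 0xEDA
clock 1: out=0, reg = 0xF6D
clock 2: out=1, reg = 0x7B6
clock 3: out=0, reg = 0x3DB
clock 4: out=1, reg = 0x9ED
clock 5: out=1, reg = 0x4F6
clock 6: out=0, reg = 0xA7B

10110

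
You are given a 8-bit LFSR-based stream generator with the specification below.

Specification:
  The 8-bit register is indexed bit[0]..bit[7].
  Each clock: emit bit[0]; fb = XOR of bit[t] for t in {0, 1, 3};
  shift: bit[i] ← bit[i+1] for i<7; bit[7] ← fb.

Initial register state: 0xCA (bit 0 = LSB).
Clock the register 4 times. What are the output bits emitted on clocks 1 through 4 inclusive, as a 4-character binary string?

reg_0 = 0xCA
clock 1: out=0, reg = 0x65
clock 2: out=1, reg = 0xB2
clock 3: out=0, reg = 0xD9
clock 4: out=1, reg = 0x6C

0101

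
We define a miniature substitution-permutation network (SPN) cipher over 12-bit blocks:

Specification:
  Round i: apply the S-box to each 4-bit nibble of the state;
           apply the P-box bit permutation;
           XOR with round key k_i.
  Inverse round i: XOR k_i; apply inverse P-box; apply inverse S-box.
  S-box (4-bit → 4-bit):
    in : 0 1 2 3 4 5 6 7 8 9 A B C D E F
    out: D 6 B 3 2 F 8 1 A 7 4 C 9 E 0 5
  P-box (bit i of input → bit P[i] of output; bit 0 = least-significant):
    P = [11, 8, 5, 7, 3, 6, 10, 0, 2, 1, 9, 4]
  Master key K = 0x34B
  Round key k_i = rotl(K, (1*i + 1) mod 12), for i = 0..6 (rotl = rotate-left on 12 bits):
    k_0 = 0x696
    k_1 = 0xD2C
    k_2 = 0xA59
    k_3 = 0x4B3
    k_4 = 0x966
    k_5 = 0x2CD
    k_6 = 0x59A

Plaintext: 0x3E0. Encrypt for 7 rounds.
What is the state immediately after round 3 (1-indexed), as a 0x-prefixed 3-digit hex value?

s_0 = plaintext = 0x3E0
s_1 = Round(s_0, k_0) = 0xE30
s_2 = Round(s_1, k_1) = 0x5C4
s_3 = Round(s_2, k_2) = 0x946
s_4 = Round(s_3, k_3) = 0x675
s_5 = Round(s_4, k_4) = 0x0DE
s_6 = Round(s_5, k_5) = 0x498
s_7 = Round(s_6, k_6) = 0x050

0x946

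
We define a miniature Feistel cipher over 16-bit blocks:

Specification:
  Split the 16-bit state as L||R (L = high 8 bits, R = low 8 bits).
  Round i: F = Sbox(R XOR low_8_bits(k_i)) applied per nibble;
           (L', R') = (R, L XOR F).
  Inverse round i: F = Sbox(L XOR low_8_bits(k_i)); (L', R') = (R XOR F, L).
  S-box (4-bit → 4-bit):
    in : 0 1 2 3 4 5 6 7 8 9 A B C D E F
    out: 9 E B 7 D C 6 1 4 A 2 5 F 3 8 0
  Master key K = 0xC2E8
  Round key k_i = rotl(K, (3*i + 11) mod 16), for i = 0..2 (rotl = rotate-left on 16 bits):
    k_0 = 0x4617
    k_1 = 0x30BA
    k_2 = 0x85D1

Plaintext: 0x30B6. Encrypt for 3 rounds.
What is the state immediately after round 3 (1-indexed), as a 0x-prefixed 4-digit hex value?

s_0 = plaintext = 0x30B6
s_1 = Round(s_0, k_0) = 0xB61E
s_2 = Round(s_1, k_1) = 0x1E9B
s_3 = Round(s_2, k_2) = 0x9BCC

0x9BCC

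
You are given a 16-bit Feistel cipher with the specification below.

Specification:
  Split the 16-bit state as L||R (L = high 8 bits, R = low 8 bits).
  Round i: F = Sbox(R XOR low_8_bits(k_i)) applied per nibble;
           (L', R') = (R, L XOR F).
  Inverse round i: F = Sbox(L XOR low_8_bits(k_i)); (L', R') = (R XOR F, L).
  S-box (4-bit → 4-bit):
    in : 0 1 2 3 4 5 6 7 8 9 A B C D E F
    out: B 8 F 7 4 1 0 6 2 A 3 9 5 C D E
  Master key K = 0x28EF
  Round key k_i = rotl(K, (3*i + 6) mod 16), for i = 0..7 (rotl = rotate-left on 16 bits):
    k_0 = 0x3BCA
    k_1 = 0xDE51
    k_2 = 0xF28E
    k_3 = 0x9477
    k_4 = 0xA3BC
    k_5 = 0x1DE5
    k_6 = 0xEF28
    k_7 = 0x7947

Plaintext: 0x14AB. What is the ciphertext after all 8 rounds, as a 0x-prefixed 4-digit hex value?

s_0 = plaintext = 0x14AB
s_1 = Round(s_0, k_0) = 0xAB1C
s_2 = Round(s_1, k_1) = 0x1CE7
s_3 = Round(s_2, k_2) = 0xE716
s_4 = Round(s_3, k_3) = 0x16EF
s_5 = Round(s_4, k_4) = 0xEF01
s_6 = Round(s_5, k_5) = 0x013B
s_7 = Round(s_6, k_6) = 0x3B86
s_8 = Round(s_7, k_7) = 0x8663

0x8663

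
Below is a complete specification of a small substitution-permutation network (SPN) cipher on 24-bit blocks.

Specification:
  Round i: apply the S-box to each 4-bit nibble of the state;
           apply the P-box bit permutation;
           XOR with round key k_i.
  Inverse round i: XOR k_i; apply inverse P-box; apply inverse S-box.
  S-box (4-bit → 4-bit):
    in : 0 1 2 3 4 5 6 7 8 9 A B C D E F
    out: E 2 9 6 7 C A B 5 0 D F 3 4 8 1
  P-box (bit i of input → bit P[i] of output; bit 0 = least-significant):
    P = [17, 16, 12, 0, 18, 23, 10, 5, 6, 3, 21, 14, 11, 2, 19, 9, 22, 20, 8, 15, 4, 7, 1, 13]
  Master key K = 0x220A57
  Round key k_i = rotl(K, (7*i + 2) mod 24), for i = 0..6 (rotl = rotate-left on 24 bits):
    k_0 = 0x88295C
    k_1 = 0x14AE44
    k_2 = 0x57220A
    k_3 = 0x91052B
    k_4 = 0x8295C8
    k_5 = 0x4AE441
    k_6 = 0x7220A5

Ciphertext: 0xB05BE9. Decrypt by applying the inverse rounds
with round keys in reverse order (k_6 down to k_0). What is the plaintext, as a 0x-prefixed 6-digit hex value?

0x6AC6E6

s_0 = ciphertext = 0xB05BE9
s_1 = InvRound(s_0, k_6) = 0xE87718
s_2 = InvRound(s_1, k_5) = 0xF5E41A
s_3 = InvRound(s_2, k_4) = 0xB49AF4
s_4 = InvRound(s_3, k_3) = 0x457480
s_5 = InvRound(s_4, k_2) = 0x31E6D8
s_6 = InvRound(s_5, k_1) = 0xC9C0F1
s_7 = InvRound(s_6, k_0) = 0x6AC6E6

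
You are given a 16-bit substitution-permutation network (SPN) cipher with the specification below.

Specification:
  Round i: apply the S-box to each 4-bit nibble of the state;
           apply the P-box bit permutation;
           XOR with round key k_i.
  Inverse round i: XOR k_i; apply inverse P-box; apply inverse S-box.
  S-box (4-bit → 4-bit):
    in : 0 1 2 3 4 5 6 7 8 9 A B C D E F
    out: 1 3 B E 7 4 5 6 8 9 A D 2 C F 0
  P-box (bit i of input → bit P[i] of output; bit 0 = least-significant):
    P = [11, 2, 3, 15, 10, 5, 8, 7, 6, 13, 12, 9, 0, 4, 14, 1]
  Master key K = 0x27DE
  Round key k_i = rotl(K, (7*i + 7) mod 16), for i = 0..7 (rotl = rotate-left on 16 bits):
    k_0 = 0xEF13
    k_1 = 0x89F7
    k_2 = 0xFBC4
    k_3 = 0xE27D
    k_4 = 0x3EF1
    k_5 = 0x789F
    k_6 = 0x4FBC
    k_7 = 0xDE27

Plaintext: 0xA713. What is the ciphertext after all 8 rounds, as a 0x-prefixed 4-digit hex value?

s_0 = plaintext = 0xA713
s_1 = Round(s_0, k_0) = 0x5B2D
s_2 = Round(s_1, k_1) = 0x5F1F
s_3 = Round(s_2, k_2) = 0xBFE4
s_4 = Round(s_3, k_3) = 0xAFD2
s_5 = Round(s_4, k_4) = 0xB767
s_6 = Round(s_5, k_5) = 0x0D90
s_7 = Round(s_6, k_6) = 0x513D
s_8 = Round(s_7, k_7) = 0x3FCF

0x3FCF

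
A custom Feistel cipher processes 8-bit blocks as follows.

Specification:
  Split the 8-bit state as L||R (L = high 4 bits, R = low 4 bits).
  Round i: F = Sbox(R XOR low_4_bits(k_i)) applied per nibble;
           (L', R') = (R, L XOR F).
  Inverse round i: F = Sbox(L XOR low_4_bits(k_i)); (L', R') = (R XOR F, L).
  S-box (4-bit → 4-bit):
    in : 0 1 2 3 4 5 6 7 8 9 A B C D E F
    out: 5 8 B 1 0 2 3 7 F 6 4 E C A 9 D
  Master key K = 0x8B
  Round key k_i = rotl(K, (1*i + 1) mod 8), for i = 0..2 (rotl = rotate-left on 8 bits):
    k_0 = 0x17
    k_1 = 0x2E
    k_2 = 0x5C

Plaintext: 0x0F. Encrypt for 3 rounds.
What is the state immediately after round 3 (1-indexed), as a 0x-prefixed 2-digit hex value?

s_0 = plaintext = 0x0F
s_1 = Round(s_0, k_0) = 0xFF
s_2 = Round(s_1, k_1) = 0xF7
s_3 = Round(s_2, k_2) = 0x71

0x71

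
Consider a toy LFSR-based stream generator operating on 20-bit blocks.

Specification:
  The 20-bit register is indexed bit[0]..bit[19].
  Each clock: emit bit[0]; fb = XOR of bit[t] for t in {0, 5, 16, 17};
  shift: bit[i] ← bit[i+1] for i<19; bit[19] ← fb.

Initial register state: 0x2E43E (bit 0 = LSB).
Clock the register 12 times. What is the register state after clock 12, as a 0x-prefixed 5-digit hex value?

0x93C2E

reg_0 = 0x2E43E
clock 1: out=0, reg = 0x1721F
clock 2: out=1, reg = 0x0B90F
clock 3: out=1, reg = 0x85C87
clock 4: out=1, reg = 0xC2E43
clock 5: out=1, reg = 0xE1721
clock 6: out=1, reg = 0xF0B90
clock 7: out=0, reg = 0x785C8
clock 8: out=0, reg = 0x3C2E4
clock 9: out=0, reg = 0x9E172
clock 10: out=0, reg = 0x4F0B9
clock 11: out=1, reg = 0x2785C
clock 12: out=0, reg = 0x93C2E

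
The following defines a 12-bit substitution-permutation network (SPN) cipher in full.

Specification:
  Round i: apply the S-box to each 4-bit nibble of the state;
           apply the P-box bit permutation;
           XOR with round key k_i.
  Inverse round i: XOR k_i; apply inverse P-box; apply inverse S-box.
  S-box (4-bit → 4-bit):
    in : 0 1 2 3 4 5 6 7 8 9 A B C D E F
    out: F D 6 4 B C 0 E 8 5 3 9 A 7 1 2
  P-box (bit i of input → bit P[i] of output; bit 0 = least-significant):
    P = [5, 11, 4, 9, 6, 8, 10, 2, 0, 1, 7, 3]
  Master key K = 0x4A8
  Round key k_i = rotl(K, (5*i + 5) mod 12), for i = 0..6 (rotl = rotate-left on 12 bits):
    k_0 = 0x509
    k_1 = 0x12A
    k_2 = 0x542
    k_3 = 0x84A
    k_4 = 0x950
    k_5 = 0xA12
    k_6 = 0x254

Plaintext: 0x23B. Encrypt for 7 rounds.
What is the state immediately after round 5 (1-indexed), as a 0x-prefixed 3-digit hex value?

s_0 = plaintext = 0x23B
s_1 = Round(s_0, k_0) = 0x3AB
s_2 = Round(s_1, k_1) = 0x2CA
s_3 = Round(s_2, k_2) = 0xCE4
s_4 = Round(s_3, k_3) = 0x220
s_5 = Round(s_4, k_4) = 0x6E2
s_6 = Round(s_5, k_5) = 0x242
s_7 = Round(s_6, k_6) = 0xB82

0x6E2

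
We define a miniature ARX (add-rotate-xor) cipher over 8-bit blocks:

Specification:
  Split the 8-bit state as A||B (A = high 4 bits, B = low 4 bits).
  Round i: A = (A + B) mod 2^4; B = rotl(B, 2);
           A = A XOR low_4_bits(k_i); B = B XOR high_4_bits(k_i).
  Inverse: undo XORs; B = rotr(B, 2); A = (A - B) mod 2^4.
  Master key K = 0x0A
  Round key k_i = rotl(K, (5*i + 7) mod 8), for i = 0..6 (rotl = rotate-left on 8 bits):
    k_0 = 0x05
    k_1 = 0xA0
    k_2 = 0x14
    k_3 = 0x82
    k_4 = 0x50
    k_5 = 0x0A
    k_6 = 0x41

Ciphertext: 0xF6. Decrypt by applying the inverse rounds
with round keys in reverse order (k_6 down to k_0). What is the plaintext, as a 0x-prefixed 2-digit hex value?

s_0 = ciphertext = 0xF6
s_1 = InvRound(s_0, k_6) = 0x68
s_2 = InvRound(s_1, k_5) = 0xA2
s_3 = InvRound(s_2, k_4) = 0xDD
s_4 = InvRound(s_3, k_3) = 0xA5
s_5 = InvRound(s_4, k_2) = 0xD1
s_6 = InvRound(s_5, k_1) = 0xFE
s_7 = InvRound(s_6, k_0) = 0xFB

0xFB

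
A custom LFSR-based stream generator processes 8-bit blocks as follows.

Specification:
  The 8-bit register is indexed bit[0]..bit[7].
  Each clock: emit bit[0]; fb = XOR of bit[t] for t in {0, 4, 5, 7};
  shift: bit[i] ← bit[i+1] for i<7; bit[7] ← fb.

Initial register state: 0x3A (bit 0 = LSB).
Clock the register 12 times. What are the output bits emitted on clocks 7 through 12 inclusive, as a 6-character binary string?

000001

reg_0 = 0x3A
clock 1: out=0, reg = 0x1D
clock 2: out=1, reg = 0x0E
clock 3: out=0, reg = 0x07
clock 4: out=1, reg = 0x83
clock 5: out=1, reg = 0x41
clock 6: out=1, reg = 0xA0
clock 7: out=0, reg = 0x50
clock 8: out=0, reg = 0xA8
clock 9: out=0, reg = 0x54
clock 10: out=0, reg = 0xAA
clock 11: out=0, reg = 0x55
clock 12: out=1, reg = 0x2A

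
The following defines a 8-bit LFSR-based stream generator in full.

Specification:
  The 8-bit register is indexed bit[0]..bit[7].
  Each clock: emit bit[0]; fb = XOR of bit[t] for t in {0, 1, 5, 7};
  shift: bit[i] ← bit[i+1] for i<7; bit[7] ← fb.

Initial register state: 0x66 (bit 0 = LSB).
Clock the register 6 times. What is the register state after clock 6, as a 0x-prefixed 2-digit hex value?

0x09

reg_0 = 0x66
clock 1: out=0, reg = 0x33
clock 2: out=1, reg = 0x99
clock 3: out=1, reg = 0x4C
clock 4: out=0, reg = 0x26
clock 5: out=0, reg = 0x13
clock 6: out=1, reg = 0x09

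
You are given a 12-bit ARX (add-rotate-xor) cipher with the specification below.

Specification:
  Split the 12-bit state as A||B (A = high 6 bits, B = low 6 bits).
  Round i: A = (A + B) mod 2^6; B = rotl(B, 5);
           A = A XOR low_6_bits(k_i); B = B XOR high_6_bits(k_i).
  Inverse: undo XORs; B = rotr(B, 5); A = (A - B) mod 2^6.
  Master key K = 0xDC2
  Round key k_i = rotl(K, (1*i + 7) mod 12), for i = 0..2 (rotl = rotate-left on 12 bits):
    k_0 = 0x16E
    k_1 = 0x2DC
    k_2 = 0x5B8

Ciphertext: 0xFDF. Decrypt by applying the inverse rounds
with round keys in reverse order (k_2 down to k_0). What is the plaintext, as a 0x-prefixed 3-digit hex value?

s_0 = ciphertext = 0xFDF
s_1 = InvRound(s_0, k_2) = 0xD52
s_2 = InvRound(s_1, k_1) = 0xDF2
s_3 = InvRound(s_2, k_0) = 0xAAF

0xAAF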